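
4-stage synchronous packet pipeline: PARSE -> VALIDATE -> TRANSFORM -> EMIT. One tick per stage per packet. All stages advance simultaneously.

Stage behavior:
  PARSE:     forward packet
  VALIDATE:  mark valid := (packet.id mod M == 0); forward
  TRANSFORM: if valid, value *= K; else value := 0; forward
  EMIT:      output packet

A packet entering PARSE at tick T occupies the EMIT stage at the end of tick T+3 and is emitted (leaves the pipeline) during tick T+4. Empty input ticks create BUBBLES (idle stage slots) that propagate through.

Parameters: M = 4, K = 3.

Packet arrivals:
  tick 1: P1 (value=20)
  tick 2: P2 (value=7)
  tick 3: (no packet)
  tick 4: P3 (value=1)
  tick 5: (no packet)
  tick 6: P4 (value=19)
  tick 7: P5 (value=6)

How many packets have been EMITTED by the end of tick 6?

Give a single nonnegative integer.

Answer: 2

Derivation:
Tick 1: [PARSE:P1(v=20,ok=F), VALIDATE:-, TRANSFORM:-, EMIT:-] out:-; in:P1
Tick 2: [PARSE:P2(v=7,ok=F), VALIDATE:P1(v=20,ok=F), TRANSFORM:-, EMIT:-] out:-; in:P2
Tick 3: [PARSE:-, VALIDATE:P2(v=7,ok=F), TRANSFORM:P1(v=0,ok=F), EMIT:-] out:-; in:-
Tick 4: [PARSE:P3(v=1,ok=F), VALIDATE:-, TRANSFORM:P2(v=0,ok=F), EMIT:P1(v=0,ok=F)] out:-; in:P3
Tick 5: [PARSE:-, VALIDATE:P3(v=1,ok=F), TRANSFORM:-, EMIT:P2(v=0,ok=F)] out:P1(v=0); in:-
Tick 6: [PARSE:P4(v=19,ok=F), VALIDATE:-, TRANSFORM:P3(v=0,ok=F), EMIT:-] out:P2(v=0); in:P4
Emitted by tick 6: ['P1', 'P2']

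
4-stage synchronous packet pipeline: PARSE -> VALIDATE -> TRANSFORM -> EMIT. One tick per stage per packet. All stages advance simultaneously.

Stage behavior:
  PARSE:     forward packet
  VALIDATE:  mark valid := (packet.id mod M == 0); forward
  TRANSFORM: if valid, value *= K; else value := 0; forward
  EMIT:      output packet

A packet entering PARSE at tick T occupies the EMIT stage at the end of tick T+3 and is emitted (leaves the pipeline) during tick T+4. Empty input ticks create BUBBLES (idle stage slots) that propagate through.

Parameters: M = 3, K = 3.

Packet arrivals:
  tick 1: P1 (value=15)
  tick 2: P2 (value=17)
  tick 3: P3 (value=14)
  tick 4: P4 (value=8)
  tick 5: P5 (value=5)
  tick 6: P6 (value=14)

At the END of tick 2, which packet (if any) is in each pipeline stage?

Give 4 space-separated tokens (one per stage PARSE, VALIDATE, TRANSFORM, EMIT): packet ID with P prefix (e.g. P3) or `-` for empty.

Answer: P2 P1 - -

Derivation:
Tick 1: [PARSE:P1(v=15,ok=F), VALIDATE:-, TRANSFORM:-, EMIT:-] out:-; in:P1
Tick 2: [PARSE:P2(v=17,ok=F), VALIDATE:P1(v=15,ok=F), TRANSFORM:-, EMIT:-] out:-; in:P2
At end of tick 2: ['P2', 'P1', '-', '-']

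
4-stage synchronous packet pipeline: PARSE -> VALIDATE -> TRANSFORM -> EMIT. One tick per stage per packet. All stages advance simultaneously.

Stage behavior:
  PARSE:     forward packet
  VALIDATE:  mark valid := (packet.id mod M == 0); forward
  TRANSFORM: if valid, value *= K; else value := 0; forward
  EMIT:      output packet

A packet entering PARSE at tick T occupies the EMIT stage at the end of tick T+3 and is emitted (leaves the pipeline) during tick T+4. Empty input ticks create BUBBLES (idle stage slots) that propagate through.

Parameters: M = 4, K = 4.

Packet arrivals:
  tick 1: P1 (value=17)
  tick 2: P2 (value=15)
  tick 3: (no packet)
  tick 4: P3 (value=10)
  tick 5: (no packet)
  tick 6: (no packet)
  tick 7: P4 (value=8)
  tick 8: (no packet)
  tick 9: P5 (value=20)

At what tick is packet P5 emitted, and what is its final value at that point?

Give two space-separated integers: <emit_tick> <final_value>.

Answer: 13 0

Derivation:
Tick 1: [PARSE:P1(v=17,ok=F), VALIDATE:-, TRANSFORM:-, EMIT:-] out:-; in:P1
Tick 2: [PARSE:P2(v=15,ok=F), VALIDATE:P1(v=17,ok=F), TRANSFORM:-, EMIT:-] out:-; in:P2
Tick 3: [PARSE:-, VALIDATE:P2(v=15,ok=F), TRANSFORM:P1(v=0,ok=F), EMIT:-] out:-; in:-
Tick 4: [PARSE:P3(v=10,ok=F), VALIDATE:-, TRANSFORM:P2(v=0,ok=F), EMIT:P1(v=0,ok=F)] out:-; in:P3
Tick 5: [PARSE:-, VALIDATE:P3(v=10,ok=F), TRANSFORM:-, EMIT:P2(v=0,ok=F)] out:P1(v=0); in:-
Tick 6: [PARSE:-, VALIDATE:-, TRANSFORM:P3(v=0,ok=F), EMIT:-] out:P2(v=0); in:-
Tick 7: [PARSE:P4(v=8,ok=F), VALIDATE:-, TRANSFORM:-, EMIT:P3(v=0,ok=F)] out:-; in:P4
Tick 8: [PARSE:-, VALIDATE:P4(v=8,ok=T), TRANSFORM:-, EMIT:-] out:P3(v=0); in:-
Tick 9: [PARSE:P5(v=20,ok=F), VALIDATE:-, TRANSFORM:P4(v=32,ok=T), EMIT:-] out:-; in:P5
Tick 10: [PARSE:-, VALIDATE:P5(v=20,ok=F), TRANSFORM:-, EMIT:P4(v=32,ok=T)] out:-; in:-
Tick 11: [PARSE:-, VALIDATE:-, TRANSFORM:P5(v=0,ok=F), EMIT:-] out:P4(v=32); in:-
Tick 12: [PARSE:-, VALIDATE:-, TRANSFORM:-, EMIT:P5(v=0,ok=F)] out:-; in:-
Tick 13: [PARSE:-, VALIDATE:-, TRANSFORM:-, EMIT:-] out:P5(v=0); in:-
P5: arrives tick 9, valid=False (id=5, id%4=1), emit tick 13, final value 0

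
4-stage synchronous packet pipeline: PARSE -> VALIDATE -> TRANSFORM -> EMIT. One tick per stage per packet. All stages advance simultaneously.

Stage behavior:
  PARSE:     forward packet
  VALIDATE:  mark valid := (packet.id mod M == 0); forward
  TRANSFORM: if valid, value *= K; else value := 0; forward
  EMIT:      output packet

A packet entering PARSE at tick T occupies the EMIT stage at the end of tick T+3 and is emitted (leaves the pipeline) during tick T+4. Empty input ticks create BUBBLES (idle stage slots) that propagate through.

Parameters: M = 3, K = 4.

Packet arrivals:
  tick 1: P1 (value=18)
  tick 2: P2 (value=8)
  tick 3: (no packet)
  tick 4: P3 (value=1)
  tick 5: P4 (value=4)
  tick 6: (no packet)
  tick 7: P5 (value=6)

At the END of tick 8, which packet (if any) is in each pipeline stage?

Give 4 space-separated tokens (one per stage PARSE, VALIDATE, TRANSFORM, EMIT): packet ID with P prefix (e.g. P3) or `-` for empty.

Answer: - P5 - P4

Derivation:
Tick 1: [PARSE:P1(v=18,ok=F), VALIDATE:-, TRANSFORM:-, EMIT:-] out:-; in:P1
Tick 2: [PARSE:P2(v=8,ok=F), VALIDATE:P1(v=18,ok=F), TRANSFORM:-, EMIT:-] out:-; in:P2
Tick 3: [PARSE:-, VALIDATE:P2(v=8,ok=F), TRANSFORM:P1(v=0,ok=F), EMIT:-] out:-; in:-
Tick 4: [PARSE:P3(v=1,ok=F), VALIDATE:-, TRANSFORM:P2(v=0,ok=F), EMIT:P1(v=0,ok=F)] out:-; in:P3
Tick 5: [PARSE:P4(v=4,ok=F), VALIDATE:P3(v=1,ok=T), TRANSFORM:-, EMIT:P2(v=0,ok=F)] out:P1(v=0); in:P4
Tick 6: [PARSE:-, VALIDATE:P4(v=4,ok=F), TRANSFORM:P3(v=4,ok=T), EMIT:-] out:P2(v=0); in:-
Tick 7: [PARSE:P5(v=6,ok=F), VALIDATE:-, TRANSFORM:P4(v=0,ok=F), EMIT:P3(v=4,ok=T)] out:-; in:P5
Tick 8: [PARSE:-, VALIDATE:P5(v=6,ok=F), TRANSFORM:-, EMIT:P4(v=0,ok=F)] out:P3(v=4); in:-
At end of tick 8: ['-', 'P5', '-', 'P4']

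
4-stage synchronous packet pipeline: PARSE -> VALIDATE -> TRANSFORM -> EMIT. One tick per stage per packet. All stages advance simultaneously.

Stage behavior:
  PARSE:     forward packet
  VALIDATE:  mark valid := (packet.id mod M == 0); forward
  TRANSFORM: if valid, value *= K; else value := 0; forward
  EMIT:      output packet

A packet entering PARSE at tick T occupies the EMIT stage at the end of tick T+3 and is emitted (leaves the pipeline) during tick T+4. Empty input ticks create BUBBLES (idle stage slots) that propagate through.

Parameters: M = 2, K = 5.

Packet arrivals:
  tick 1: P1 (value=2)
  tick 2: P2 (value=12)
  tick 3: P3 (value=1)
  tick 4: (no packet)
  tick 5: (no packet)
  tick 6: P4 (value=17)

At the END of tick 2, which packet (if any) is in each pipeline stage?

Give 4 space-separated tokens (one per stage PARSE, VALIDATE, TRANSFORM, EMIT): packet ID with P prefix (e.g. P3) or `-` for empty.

Tick 1: [PARSE:P1(v=2,ok=F), VALIDATE:-, TRANSFORM:-, EMIT:-] out:-; in:P1
Tick 2: [PARSE:P2(v=12,ok=F), VALIDATE:P1(v=2,ok=F), TRANSFORM:-, EMIT:-] out:-; in:P2
At end of tick 2: ['P2', 'P1', '-', '-']

Answer: P2 P1 - -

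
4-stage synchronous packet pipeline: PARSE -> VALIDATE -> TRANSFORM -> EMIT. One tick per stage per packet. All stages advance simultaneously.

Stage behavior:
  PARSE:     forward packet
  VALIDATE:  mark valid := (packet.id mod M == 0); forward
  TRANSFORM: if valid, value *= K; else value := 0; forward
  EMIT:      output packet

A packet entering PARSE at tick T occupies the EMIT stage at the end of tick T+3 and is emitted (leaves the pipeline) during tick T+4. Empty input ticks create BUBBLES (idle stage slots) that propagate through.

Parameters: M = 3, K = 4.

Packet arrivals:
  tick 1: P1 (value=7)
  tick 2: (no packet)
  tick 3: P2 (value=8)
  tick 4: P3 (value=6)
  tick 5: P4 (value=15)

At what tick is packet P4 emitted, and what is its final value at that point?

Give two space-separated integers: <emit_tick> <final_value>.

Tick 1: [PARSE:P1(v=7,ok=F), VALIDATE:-, TRANSFORM:-, EMIT:-] out:-; in:P1
Tick 2: [PARSE:-, VALIDATE:P1(v=7,ok=F), TRANSFORM:-, EMIT:-] out:-; in:-
Tick 3: [PARSE:P2(v=8,ok=F), VALIDATE:-, TRANSFORM:P1(v=0,ok=F), EMIT:-] out:-; in:P2
Tick 4: [PARSE:P3(v=6,ok=F), VALIDATE:P2(v=8,ok=F), TRANSFORM:-, EMIT:P1(v=0,ok=F)] out:-; in:P3
Tick 5: [PARSE:P4(v=15,ok=F), VALIDATE:P3(v=6,ok=T), TRANSFORM:P2(v=0,ok=F), EMIT:-] out:P1(v=0); in:P4
Tick 6: [PARSE:-, VALIDATE:P4(v=15,ok=F), TRANSFORM:P3(v=24,ok=T), EMIT:P2(v=0,ok=F)] out:-; in:-
Tick 7: [PARSE:-, VALIDATE:-, TRANSFORM:P4(v=0,ok=F), EMIT:P3(v=24,ok=T)] out:P2(v=0); in:-
Tick 8: [PARSE:-, VALIDATE:-, TRANSFORM:-, EMIT:P4(v=0,ok=F)] out:P3(v=24); in:-
Tick 9: [PARSE:-, VALIDATE:-, TRANSFORM:-, EMIT:-] out:P4(v=0); in:-
P4: arrives tick 5, valid=False (id=4, id%3=1), emit tick 9, final value 0

Answer: 9 0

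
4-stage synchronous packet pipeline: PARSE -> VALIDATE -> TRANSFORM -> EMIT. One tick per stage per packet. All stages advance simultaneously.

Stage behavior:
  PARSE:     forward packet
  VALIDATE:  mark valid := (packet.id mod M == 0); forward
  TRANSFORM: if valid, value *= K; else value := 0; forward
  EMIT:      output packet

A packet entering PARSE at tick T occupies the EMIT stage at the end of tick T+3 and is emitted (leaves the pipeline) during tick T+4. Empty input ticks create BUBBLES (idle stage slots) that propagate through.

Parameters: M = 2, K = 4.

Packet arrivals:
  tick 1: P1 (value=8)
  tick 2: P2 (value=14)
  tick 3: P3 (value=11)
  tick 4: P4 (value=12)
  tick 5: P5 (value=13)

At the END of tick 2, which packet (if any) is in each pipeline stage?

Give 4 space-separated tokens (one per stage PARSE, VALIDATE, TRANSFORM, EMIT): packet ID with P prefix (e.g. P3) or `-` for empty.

Tick 1: [PARSE:P1(v=8,ok=F), VALIDATE:-, TRANSFORM:-, EMIT:-] out:-; in:P1
Tick 2: [PARSE:P2(v=14,ok=F), VALIDATE:P1(v=8,ok=F), TRANSFORM:-, EMIT:-] out:-; in:P2
At end of tick 2: ['P2', 'P1', '-', '-']

Answer: P2 P1 - -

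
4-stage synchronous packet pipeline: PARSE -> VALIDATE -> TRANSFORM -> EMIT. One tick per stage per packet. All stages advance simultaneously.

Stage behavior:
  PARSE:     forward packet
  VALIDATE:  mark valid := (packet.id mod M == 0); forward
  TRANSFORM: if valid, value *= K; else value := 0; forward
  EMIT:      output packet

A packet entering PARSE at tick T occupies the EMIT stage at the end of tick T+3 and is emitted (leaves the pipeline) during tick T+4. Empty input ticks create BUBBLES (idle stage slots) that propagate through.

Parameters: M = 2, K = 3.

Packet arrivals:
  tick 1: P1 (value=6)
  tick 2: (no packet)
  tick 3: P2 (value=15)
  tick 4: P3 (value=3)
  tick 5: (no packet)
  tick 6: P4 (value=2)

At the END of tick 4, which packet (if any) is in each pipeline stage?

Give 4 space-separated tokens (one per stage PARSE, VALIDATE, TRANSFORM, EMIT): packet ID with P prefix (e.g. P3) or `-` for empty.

Tick 1: [PARSE:P1(v=6,ok=F), VALIDATE:-, TRANSFORM:-, EMIT:-] out:-; in:P1
Tick 2: [PARSE:-, VALIDATE:P1(v=6,ok=F), TRANSFORM:-, EMIT:-] out:-; in:-
Tick 3: [PARSE:P2(v=15,ok=F), VALIDATE:-, TRANSFORM:P1(v=0,ok=F), EMIT:-] out:-; in:P2
Tick 4: [PARSE:P3(v=3,ok=F), VALIDATE:P2(v=15,ok=T), TRANSFORM:-, EMIT:P1(v=0,ok=F)] out:-; in:P3
At end of tick 4: ['P3', 'P2', '-', 'P1']

Answer: P3 P2 - P1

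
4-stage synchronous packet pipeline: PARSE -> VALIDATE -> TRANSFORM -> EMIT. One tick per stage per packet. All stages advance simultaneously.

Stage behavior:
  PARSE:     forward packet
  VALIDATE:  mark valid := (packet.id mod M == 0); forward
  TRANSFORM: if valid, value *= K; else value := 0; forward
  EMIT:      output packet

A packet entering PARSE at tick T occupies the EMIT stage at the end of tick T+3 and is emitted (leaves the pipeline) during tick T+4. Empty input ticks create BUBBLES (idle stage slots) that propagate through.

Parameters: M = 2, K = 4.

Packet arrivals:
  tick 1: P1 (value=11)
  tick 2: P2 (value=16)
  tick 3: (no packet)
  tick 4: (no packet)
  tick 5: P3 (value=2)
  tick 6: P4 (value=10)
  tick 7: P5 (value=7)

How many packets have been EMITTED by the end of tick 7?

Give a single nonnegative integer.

Tick 1: [PARSE:P1(v=11,ok=F), VALIDATE:-, TRANSFORM:-, EMIT:-] out:-; in:P1
Tick 2: [PARSE:P2(v=16,ok=F), VALIDATE:P1(v=11,ok=F), TRANSFORM:-, EMIT:-] out:-; in:P2
Tick 3: [PARSE:-, VALIDATE:P2(v=16,ok=T), TRANSFORM:P1(v=0,ok=F), EMIT:-] out:-; in:-
Tick 4: [PARSE:-, VALIDATE:-, TRANSFORM:P2(v=64,ok=T), EMIT:P1(v=0,ok=F)] out:-; in:-
Tick 5: [PARSE:P3(v=2,ok=F), VALIDATE:-, TRANSFORM:-, EMIT:P2(v=64,ok=T)] out:P1(v=0); in:P3
Tick 6: [PARSE:P4(v=10,ok=F), VALIDATE:P3(v=2,ok=F), TRANSFORM:-, EMIT:-] out:P2(v=64); in:P4
Tick 7: [PARSE:P5(v=7,ok=F), VALIDATE:P4(v=10,ok=T), TRANSFORM:P3(v=0,ok=F), EMIT:-] out:-; in:P5
Emitted by tick 7: ['P1', 'P2']

Answer: 2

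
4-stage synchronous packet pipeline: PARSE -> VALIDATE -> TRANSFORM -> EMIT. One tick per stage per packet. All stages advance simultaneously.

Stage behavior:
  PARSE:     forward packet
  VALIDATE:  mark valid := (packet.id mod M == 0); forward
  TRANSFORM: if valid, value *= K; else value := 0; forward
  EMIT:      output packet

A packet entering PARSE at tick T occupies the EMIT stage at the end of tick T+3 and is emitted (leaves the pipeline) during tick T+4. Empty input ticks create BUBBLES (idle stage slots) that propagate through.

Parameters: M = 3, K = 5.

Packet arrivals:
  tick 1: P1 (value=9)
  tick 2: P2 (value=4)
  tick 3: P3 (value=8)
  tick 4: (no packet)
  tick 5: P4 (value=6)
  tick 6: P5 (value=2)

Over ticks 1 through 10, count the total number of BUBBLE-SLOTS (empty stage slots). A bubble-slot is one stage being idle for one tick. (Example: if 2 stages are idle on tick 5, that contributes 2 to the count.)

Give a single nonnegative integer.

Tick 1: [PARSE:P1(v=9,ok=F), VALIDATE:-, TRANSFORM:-, EMIT:-] out:-; bubbles=3
Tick 2: [PARSE:P2(v=4,ok=F), VALIDATE:P1(v=9,ok=F), TRANSFORM:-, EMIT:-] out:-; bubbles=2
Tick 3: [PARSE:P3(v=8,ok=F), VALIDATE:P2(v=4,ok=F), TRANSFORM:P1(v=0,ok=F), EMIT:-] out:-; bubbles=1
Tick 4: [PARSE:-, VALIDATE:P3(v=8,ok=T), TRANSFORM:P2(v=0,ok=F), EMIT:P1(v=0,ok=F)] out:-; bubbles=1
Tick 5: [PARSE:P4(v=6,ok=F), VALIDATE:-, TRANSFORM:P3(v=40,ok=T), EMIT:P2(v=0,ok=F)] out:P1(v=0); bubbles=1
Tick 6: [PARSE:P5(v=2,ok=F), VALIDATE:P4(v=6,ok=F), TRANSFORM:-, EMIT:P3(v=40,ok=T)] out:P2(v=0); bubbles=1
Tick 7: [PARSE:-, VALIDATE:P5(v=2,ok=F), TRANSFORM:P4(v=0,ok=F), EMIT:-] out:P3(v=40); bubbles=2
Tick 8: [PARSE:-, VALIDATE:-, TRANSFORM:P5(v=0,ok=F), EMIT:P4(v=0,ok=F)] out:-; bubbles=2
Tick 9: [PARSE:-, VALIDATE:-, TRANSFORM:-, EMIT:P5(v=0,ok=F)] out:P4(v=0); bubbles=3
Tick 10: [PARSE:-, VALIDATE:-, TRANSFORM:-, EMIT:-] out:P5(v=0); bubbles=4
Total bubble-slots: 20

Answer: 20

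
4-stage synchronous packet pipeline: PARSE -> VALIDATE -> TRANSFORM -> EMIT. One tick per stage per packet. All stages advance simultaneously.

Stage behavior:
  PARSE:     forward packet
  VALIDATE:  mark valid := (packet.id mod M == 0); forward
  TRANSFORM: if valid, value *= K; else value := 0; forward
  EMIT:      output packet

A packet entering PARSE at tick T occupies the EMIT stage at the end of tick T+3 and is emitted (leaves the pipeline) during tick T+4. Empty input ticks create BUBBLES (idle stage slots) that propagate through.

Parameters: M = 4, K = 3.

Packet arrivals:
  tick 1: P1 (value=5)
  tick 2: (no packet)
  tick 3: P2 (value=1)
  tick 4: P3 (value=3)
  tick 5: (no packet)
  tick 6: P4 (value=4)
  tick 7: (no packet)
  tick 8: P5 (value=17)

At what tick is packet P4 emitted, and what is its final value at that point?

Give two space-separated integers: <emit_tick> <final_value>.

Answer: 10 12

Derivation:
Tick 1: [PARSE:P1(v=5,ok=F), VALIDATE:-, TRANSFORM:-, EMIT:-] out:-; in:P1
Tick 2: [PARSE:-, VALIDATE:P1(v=5,ok=F), TRANSFORM:-, EMIT:-] out:-; in:-
Tick 3: [PARSE:P2(v=1,ok=F), VALIDATE:-, TRANSFORM:P1(v=0,ok=F), EMIT:-] out:-; in:P2
Tick 4: [PARSE:P3(v=3,ok=F), VALIDATE:P2(v=1,ok=F), TRANSFORM:-, EMIT:P1(v=0,ok=F)] out:-; in:P3
Tick 5: [PARSE:-, VALIDATE:P3(v=3,ok=F), TRANSFORM:P2(v=0,ok=F), EMIT:-] out:P1(v=0); in:-
Tick 6: [PARSE:P4(v=4,ok=F), VALIDATE:-, TRANSFORM:P3(v=0,ok=F), EMIT:P2(v=0,ok=F)] out:-; in:P4
Tick 7: [PARSE:-, VALIDATE:P4(v=4,ok=T), TRANSFORM:-, EMIT:P3(v=0,ok=F)] out:P2(v=0); in:-
Tick 8: [PARSE:P5(v=17,ok=F), VALIDATE:-, TRANSFORM:P4(v=12,ok=T), EMIT:-] out:P3(v=0); in:P5
Tick 9: [PARSE:-, VALIDATE:P5(v=17,ok=F), TRANSFORM:-, EMIT:P4(v=12,ok=T)] out:-; in:-
Tick 10: [PARSE:-, VALIDATE:-, TRANSFORM:P5(v=0,ok=F), EMIT:-] out:P4(v=12); in:-
Tick 11: [PARSE:-, VALIDATE:-, TRANSFORM:-, EMIT:P5(v=0,ok=F)] out:-; in:-
Tick 12: [PARSE:-, VALIDATE:-, TRANSFORM:-, EMIT:-] out:P5(v=0); in:-
P4: arrives tick 6, valid=True (id=4, id%4=0), emit tick 10, final value 12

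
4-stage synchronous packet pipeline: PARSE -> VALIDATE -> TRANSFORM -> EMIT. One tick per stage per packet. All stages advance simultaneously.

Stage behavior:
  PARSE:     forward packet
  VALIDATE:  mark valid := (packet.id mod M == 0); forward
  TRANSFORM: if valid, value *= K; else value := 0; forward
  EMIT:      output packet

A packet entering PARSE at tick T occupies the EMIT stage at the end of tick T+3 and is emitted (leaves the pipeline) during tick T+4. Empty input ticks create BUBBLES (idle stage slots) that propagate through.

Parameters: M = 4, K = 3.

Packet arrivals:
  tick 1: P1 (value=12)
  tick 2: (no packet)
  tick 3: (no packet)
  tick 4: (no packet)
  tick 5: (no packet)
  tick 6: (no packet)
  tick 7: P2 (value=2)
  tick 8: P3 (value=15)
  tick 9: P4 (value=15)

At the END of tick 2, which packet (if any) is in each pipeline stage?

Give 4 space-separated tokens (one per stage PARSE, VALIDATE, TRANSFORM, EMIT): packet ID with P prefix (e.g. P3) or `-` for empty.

Tick 1: [PARSE:P1(v=12,ok=F), VALIDATE:-, TRANSFORM:-, EMIT:-] out:-; in:P1
Tick 2: [PARSE:-, VALIDATE:P1(v=12,ok=F), TRANSFORM:-, EMIT:-] out:-; in:-
At end of tick 2: ['-', 'P1', '-', '-']

Answer: - P1 - -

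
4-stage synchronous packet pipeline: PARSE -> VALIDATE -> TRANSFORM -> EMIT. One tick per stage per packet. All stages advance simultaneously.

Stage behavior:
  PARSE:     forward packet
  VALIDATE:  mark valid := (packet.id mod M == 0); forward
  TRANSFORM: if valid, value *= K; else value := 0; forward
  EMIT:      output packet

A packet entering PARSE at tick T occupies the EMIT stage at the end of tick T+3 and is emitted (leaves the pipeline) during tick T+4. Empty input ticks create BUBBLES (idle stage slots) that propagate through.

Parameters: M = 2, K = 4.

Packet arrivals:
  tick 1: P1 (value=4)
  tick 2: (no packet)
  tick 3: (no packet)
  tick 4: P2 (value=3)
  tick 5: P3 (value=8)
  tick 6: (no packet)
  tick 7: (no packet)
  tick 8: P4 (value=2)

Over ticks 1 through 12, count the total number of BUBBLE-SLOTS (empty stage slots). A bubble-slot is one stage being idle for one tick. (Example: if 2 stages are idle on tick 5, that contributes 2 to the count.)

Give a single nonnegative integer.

Answer: 32

Derivation:
Tick 1: [PARSE:P1(v=4,ok=F), VALIDATE:-, TRANSFORM:-, EMIT:-] out:-; bubbles=3
Tick 2: [PARSE:-, VALIDATE:P1(v=4,ok=F), TRANSFORM:-, EMIT:-] out:-; bubbles=3
Tick 3: [PARSE:-, VALIDATE:-, TRANSFORM:P1(v=0,ok=F), EMIT:-] out:-; bubbles=3
Tick 4: [PARSE:P2(v=3,ok=F), VALIDATE:-, TRANSFORM:-, EMIT:P1(v=0,ok=F)] out:-; bubbles=2
Tick 5: [PARSE:P3(v=8,ok=F), VALIDATE:P2(v=3,ok=T), TRANSFORM:-, EMIT:-] out:P1(v=0); bubbles=2
Tick 6: [PARSE:-, VALIDATE:P3(v=8,ok=F), TRANSFORM:P2(v=12,ok=T), EMIT:-] out:-; bubbles=2
Tick 7: [PARSE:-, VALIDATE:-, TRANSFORM:P3(v=0,ok=F), EMIT:P2(v=12,ok=T)] out:-; bubbles=2
Tick 8: [PARSE:P4(v=2,ok=F), VALIDATE:-, TRANSFORM:-, EMIT:P3(v=0,ok=F)] out:P2(v=12); bubbles=2
Tick 9: [PARSE:-, VALIDATE:P4(v=2,ok=T), TRANSFORM:-, EMIT:-] out:P3(v=0); bubbles=3
Tick 10: [PARSE:-, VALIDATE:-, TRANSFORM:P4(v=8,ok=T), EMIT:-] out:-; bubbles=3
Tick 11: [PARSE:-, VALIDATE:-, TRANSFORM:-, EMIT:P4(v=8,ok=T)] out:-; bubbles=3
Tick 12: [PARSE:-, VALIDATE:-, TRANSFORM:-, EMIT:-] out:P4(v=8); bubbles=4
Total bubble-slots: 32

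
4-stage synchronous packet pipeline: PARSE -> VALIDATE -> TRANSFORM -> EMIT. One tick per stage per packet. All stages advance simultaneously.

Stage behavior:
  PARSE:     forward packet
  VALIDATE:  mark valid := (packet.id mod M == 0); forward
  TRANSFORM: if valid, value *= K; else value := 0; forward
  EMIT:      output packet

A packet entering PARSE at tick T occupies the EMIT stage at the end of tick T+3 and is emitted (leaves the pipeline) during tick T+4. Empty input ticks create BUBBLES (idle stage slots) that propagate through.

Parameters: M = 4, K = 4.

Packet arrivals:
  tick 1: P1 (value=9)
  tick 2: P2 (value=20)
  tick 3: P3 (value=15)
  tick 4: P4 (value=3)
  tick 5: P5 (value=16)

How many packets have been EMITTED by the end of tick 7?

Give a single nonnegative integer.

Answer: 3

Derivation:
Tick 1: [PARSE:P1(v=9,ok=F), VALIDATE:-, TRANSFORM:-, EMIT:-] out:-; in:P1
Tick 2: [PARSE:P2(v=20,ok=F), VALIDATE:P1(v=9,ok=F), TRANSFORM:-, EMIT:-] out:-; in:P2
Tick 3: [PARSE:P3(v=15,ok=F), VALIDATE:P2(v=20,ok=F), TRANSFORM:P1(v=0,ok=F), EMIT:-] out:-; in:P3
Tick 4: [PARSE:P4(v=3,ok=F), VALIDATE:P3(v=15,ok=F), TRANSFORM:P2(v=0,ok=F), EMIT:P1(v=0,ok=F)] out:-; in:P4
Tick 5: [PARSE:P5(v=16,ok=F), VALIDATE:P4(v=3,ok=T), TRANSFORM:P3(v=0,ok=F), EMIT:P2(v=0,ok=F)] out:P1(v=0); in:P5
Tick 6: [PARSE:-, VALIDATE:P5(v=16,ok=F), TRANSFORM:P4(v=12,ok=T), EMIT:P3(v=0,ok=F)] out:P2(v=0); in:-
Tick 7: [PARSE:-, VALIDATE:-, TRANSFORM:P5(v=0,ok=F), EMIT:P4(v=12,ok=T)] out:P3(v=0); in:-
Emitted by tick 7: ['P1', 'P2', 'P3']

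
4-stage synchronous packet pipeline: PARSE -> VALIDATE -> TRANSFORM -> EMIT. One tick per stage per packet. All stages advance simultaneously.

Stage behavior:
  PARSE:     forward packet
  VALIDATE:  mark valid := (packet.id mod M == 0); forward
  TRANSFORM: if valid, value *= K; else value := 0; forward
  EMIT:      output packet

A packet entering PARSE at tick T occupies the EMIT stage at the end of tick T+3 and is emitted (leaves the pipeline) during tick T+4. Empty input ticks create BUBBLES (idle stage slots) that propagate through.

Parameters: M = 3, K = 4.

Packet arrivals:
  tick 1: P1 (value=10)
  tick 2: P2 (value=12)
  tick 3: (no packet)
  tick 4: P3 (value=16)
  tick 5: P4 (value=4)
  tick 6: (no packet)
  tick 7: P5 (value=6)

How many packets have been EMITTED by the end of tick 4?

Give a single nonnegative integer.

Answer: 0

Derivation:
Tick 1: [PARSE:P1(v=10,ok=F), VALIDATE:-, TRANSFORM:-, EMIT:-] out:-; in:P1
Tick 2: [PARSE:P2(v=12,ok=F), VALIDATE:P1(v=10,ok=F), TRANSFORM:-, EMIT:-] out:-; in:P2
Tick 3: [PARSE:-, VALIDATE:P2(v=12,ok=F), TRANSFORM:P1(v=0,ok=F), EMIT:-] out:-; in:-
Tick 4: [PARSE:P3(v=16,ok=F), VALIDATE:-, TRANSFORM:P2(v=0,ok=F), EMIT:P1(v=0,ok=F)] out:-; in:P3
Emitted by tick 4: []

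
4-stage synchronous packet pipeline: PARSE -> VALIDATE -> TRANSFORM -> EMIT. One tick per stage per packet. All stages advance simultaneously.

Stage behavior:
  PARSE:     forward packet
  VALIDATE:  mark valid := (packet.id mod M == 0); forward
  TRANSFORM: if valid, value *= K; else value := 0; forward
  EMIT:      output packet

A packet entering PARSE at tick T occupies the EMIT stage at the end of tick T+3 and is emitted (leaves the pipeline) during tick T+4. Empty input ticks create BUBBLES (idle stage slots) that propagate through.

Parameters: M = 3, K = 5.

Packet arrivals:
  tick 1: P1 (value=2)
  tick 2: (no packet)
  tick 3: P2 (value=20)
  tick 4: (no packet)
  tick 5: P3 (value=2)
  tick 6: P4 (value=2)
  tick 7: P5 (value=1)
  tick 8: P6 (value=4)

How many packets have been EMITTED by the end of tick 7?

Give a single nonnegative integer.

Tick 1: [PARSE:P1(v=2,ok=F), VALIDATE:-, TRANSFORM:-, EMIT:-] out:-; in:P1
Tick 2: [PARSE:-, VALIDATE:P1(v=2,ok=F), TRANSFORM:-, EMIT:-] out:-; in:-
Tick 3: [PARSE:P2(v=20,ok=F), VALIDATE:-, TRANSFORM:P1(v=0,ok=F), EMIT:-] out:-; in:P2
Tick 4: [PARSE:-, VALIDATE:P2(v=20,ok=F), TRANSFORM:-, EMIT:P1(v=0,ok=F)] out:-; in:-
Tick 5: [PARSE:P3(v=2,ok=F), VALIDATE:-, TRANSFORM:P2(v=0,ok=F), EMIT:-] out:P1(v=0); in:P3
Tick 6: [PARSE:P4(v=2,ok=F), VALIDATE:P3(v=2,ok=T), TRANSFORM:-, EMIT:P2(v=0,ok=F)] out:-; in:P4
Tick 7: [PARSE:P5(v=1,ok=F), VALIDATE:P4(v=2,ok=F), TRANSFORM:P3(v=10,ok=T), EMIT:-] out:P2(v=0); in:P5
Emitted by tick 7: ['P1', 'P2']

Answer: 2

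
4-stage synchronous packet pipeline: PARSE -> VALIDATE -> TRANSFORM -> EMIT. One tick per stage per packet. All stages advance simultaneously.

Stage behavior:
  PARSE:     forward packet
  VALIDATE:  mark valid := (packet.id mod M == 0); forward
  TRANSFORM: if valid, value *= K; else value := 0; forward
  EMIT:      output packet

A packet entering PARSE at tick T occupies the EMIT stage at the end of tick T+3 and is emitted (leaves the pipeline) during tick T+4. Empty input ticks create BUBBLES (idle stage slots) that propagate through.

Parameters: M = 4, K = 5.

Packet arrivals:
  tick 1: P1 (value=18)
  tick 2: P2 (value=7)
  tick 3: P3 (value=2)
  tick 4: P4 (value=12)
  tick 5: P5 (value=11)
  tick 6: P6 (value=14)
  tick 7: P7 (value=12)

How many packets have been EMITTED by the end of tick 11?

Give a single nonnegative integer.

Answer: 7

Derivation:
Tick 1: [PARSE:P1(v=18,ok=F), VALIDATE:-, TRANSFORM:-, EMIT:-] out:-; in:P1
Tick 2: [PARSE:P2(v=7,ok=F), VALIDATE:P1(v=18,ok=F), TRANSFORM:-, EMIT:-] out:-; in:P2
Tick 3: [PARSE:P3(v=2,ok=F), VALIDATE:P2(v=7,ok=F), TRANSFORM:P1(v=0,ok=F), EMIT:-] out:-; in:P3
Tick 4: [PARSE:P4(v=12,ok=F), VALIDATE:P3(v=2,ok=F), TRANSFORM:P2(v=0,ok=F), EMIT:P1(v=0,ok=F)] out:-; in:P4
Tick 5: [PARSE:P5(v=11,ok=F), VALIDATE:P4(v=12,ok=T), TRANSFORM:P3(v=0,ok=F), EMIT:P2(v=0,ok=F)] out:P1(v=0); in:P5
Tick 6: [PARSE:P6(v=14,ok=F), VALIDATE:P5(v=11,ok=F), TRANSFORM:P4(v=60,ok=T), EMIT:P3(v=0,ok=F)] out:P2(v=0); in:P6
Tick 7: [PARSE:P7(v=12,ok=F), VALIDATE:P6(v=14,ok=F), TRANSFORM:P5(v=0,ok=F), EMIT:P4(v=60,ok=T)] out:P3(v=0); in:P7
Tick 8: [PARSE:-, VALIDATE:P7(v=12,ok=F), TRANSFORM:P6(v=0,ok=F), EMIT:P5(v=0,ok=F)] out:P4(v=60); in:-
Tick 9: [PARSE:-, VALIDATE:-, TRANSFORM:P7(v=0,ok=F), EMIT:P6(v=0,ok=F)] out:P5(v=0); in:-
Tick 10: [PARSE:-, VALIDATE:-, TRANSFORM:-, EMIT:P7(v=0,ok=F)] out:P6(v=0); in:-
Tick 11: [PARSE:-, VALIDATE:-, TRANSFORM:-, EMIT:-] out:P7(v=0); in:-
Emitted by tick 11: ['P1', 'P2', 'P3', 'P4', 'P5', 'P6', 'P7']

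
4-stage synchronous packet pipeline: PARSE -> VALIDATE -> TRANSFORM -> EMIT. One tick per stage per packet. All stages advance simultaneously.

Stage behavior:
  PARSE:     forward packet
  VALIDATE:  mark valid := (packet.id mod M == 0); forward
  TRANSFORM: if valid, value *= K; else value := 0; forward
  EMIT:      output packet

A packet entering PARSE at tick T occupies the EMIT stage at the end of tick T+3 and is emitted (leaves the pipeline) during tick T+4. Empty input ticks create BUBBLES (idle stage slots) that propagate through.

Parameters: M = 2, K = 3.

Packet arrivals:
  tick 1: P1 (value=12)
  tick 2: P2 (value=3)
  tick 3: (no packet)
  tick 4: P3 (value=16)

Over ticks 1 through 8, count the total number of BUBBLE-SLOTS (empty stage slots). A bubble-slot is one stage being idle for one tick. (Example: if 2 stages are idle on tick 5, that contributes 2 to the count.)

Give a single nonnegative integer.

Tick 1: [PARSE:P1(v=12,ok=F), VALIDATE:-, TRANSFORM:-, EMIT:-] out:-; bubbles=3
Tick 2: [PARSE:P2(v=3,ok=F), VALIDATE:P1(v=12,ok=F), TRANSFORM:-, EMIT:-] out:-; bubbles=2
Tick 3: [PARSE:-, VALIDATE:P2(v=3,ok=T), TRANSFORM:P1(v=0,ok=F), EMIT:-] out:-; bubbles=2
Tick 4: [PARSE:P3(v=16,ok=F), VALIDATE:-, TRANSFORM:P2(v=9,ok=T), EMIT:P1(v=0,ok=F)] out:-; bubbles=1
Tick 5: [PARSE:-, VALIDATE:P3(v=16,ok=F), TRANSFORM:-, EMIT:P2(v=9,ok=T)] out:P1(v=0); bubbles=2
Tick 6: [PARSE:-, VALIDATE:-, TRANSFORM:P3(v=0,ok=F), EMIT:-] out:P2(v=9); bubbles=3
Tick 7: [PARSE:-, VALIDATE:-, TRANSFORM:-, EMIT:P3(v=0,ok=F)] out:-; bubbles=3
Tick 8: [PARSE:-, VALIDATE:-, TRANSFORM:-, EMIT:-] out:P3(v=0); bubbles=4
Total bubble-slots: 20

Answer: 20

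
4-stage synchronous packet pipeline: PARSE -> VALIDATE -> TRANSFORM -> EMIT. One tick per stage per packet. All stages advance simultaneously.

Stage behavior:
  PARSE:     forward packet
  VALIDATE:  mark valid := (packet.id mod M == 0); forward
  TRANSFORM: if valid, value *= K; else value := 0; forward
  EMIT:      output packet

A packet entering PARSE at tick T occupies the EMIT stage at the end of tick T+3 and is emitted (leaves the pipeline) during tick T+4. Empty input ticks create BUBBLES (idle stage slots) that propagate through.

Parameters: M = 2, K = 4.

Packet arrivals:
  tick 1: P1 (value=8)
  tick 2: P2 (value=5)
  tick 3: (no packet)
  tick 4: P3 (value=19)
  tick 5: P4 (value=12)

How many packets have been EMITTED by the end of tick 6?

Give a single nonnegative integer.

Tick 1: [PARSE:P1(v=8,ok=F), VALIDATE:-, TRANSFORM:-, EMIT:-] out:-; in:P1
Tick 2: [PARSE:P2(v=5,ok=F), VALIDATE:P1(v=8,ok=F), TRANSFORM:-, EMIT:-] out:-; in:P2
Tick 3: [PARSE:-, VALIDATE:P2(v=5,ok=T), TRANSFORM:P1(v=0,ok=F), EMIT:-] out:-; in:-
Tick 4: [PARSE:P3(v=19,ok=F), VALIDATE:-, TRANSFORM:P2(v=20,ok=T), EMIT:P1(v=0,ok=F)] out:-; in:P3
Tick 5: [PARSE:P4(v=12,ok=F), VALIDATE:P3(v=19,ok=F), TRANSFORM:-, EMIT:P2(v=20,ok=T)] out:P1(v=0); in:P4
Tick 6: [PARSE:-, VALIDATE:P4(v=12,ok=T), TRANSFORM:P3(v=0,ok=F), EMIT:-] out:P2(v=20); in:-
Emitted by tick 6: ['P1', 'P2']

Answer: 2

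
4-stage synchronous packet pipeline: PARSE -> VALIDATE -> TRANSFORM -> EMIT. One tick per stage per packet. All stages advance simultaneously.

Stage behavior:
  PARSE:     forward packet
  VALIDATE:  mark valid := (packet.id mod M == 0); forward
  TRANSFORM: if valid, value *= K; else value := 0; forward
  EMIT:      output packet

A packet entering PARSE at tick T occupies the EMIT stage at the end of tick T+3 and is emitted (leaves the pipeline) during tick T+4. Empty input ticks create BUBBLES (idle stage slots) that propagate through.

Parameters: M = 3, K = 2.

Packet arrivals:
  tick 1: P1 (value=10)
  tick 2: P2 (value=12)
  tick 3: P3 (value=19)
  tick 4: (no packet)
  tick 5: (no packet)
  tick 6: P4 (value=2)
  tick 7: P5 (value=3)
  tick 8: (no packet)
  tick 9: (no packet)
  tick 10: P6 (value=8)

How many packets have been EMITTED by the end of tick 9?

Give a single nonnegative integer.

Tick 1: [PARSE:P1(v=10,ok=F), VALIDATE:-, TRANSFORM:-, EMIT:-] out:-; in:P1
Tick 2: [PARSE:P2(v=12,ok=F), VALIDATE:P1(v=10,ok=F), TRANSFORM:-, EMIT:-] out:-; in:P2
Tick 3: [PARSE:P3(v=19,ok=F), VALIDATE:P2(v=12,ok=F), TRANSFORM:P1(v=0,ok=F), EMIT:-] out:-; in:P3
Tick 4: [PARSE:-, VALIDATE:P3(v=19,ok=T), TRANSFORM:P2(v=0,ok=F), EMIT:P1(v=0,ok=F)] out:-; in:-
Tick 5: [PARSE:-, VALIDATE:-, TRANSFORM:P3(v=38,ok=T), EMIT:P2(v=0,ok=F)] out:P1(v=0); in:-
Tick 6: [PARSE:P4(v=2,ok=F), VALIDATE:-, TRANSFORM:-, EMIT:P3(v=38,ok=T)] out:P2(v=0); in:P4
Tick 7: [PARSE:P5(v=3,ok=F), VALIDATE:P4(v=2,ok=F), TRANSFORM:-, EMIT:-] out:P3(v=38); in:P5
Tick 8: [PARSE:-, VALIDATE:P5(v=3,ok=F), TRANSFORM:P4(v=0,ok=F), EMIT:-] out:-; in:-
Tick 9: [PARSE:-, VALIDATE:-, TRANSFORM:P5(v=0,ok=F), EMIT:P4(v=0,ok=F)] out:-; in:-
Emitted by tick 9: ['P1', 'P2', 'P3']

Answer: 3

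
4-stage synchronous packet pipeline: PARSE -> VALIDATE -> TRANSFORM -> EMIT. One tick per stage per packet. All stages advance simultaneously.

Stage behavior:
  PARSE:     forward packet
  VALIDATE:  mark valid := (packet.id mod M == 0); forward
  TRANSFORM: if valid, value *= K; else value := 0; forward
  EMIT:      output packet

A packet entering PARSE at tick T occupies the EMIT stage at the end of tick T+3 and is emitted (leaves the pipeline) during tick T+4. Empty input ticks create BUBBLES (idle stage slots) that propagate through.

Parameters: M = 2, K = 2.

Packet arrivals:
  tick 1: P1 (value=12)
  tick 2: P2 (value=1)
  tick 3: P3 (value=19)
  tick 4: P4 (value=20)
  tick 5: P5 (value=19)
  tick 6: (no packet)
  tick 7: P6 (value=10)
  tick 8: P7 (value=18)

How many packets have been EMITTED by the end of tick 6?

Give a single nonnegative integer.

Tick 1: [PARSE:P1(v=12,ok=F), VALIDATE:-, TRANSFORM:-, EMIT:-] out:-; in:P1
Tick 2: [PARSE:P2(v=1,ok=F), VALIDATE:P1(v=12,ok=F), TRANSFORM:-, EMIT:-] out:-; in:P2
Tick 3: [PARSE:P3(v=19,ok=F), VALIDATE:P2(v=1,ok=T), TRANSFORM:P1(v=0,ok=F), EMIT:-] out:-; in:P3
Tick 4: [PARSE:P4(v=20,ok=F), VALIDATE:P3(v=19,ok=F), TRANSFORM:P2(v=2,ok=T), EMIT:P1(v=0,ok=F)] out:-; in:P4
Tick 5: [PARSE:P5(v=19,ok=F), VALIDATE:P4(v=20,ok=T), TRANSFORM:P3(v=0,ok=F), EMIT:P2(v=2,ok=T)] out:P1(v=0); in:P5
Tick 6: [PARSE:-, VALIDATE:P5(v=19,ok=F), TRANSFORM:P4(v=40,ok=T), EMIT:P3(v=0,ok=F)] out:P2(v=2); in:-
Emitted by tick 6: ['P1', 'P2']

Answer: 2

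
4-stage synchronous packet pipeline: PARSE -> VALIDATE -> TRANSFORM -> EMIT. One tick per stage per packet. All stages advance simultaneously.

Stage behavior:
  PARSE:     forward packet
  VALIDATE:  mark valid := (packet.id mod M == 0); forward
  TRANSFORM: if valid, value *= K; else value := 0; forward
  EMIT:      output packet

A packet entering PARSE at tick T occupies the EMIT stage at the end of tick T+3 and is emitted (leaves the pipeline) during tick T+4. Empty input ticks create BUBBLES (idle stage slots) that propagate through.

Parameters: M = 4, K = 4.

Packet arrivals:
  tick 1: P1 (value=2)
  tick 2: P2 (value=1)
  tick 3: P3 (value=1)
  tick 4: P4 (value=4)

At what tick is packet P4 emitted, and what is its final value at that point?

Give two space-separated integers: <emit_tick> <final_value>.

Answer: 8 16

Derivation:
Tick 1: [PARSE:P1(v=2,ok=F), VALIDATE:-, TRANSFORM:-, EMIT:-] out:-; in:P1
Tick 2: [PARSE:P2(v=1,ok=F), VALIDATE:P1(v=2,ok=F), TRANSFORM:-, EMIT:-] out:-; in:P2
Tick 3: [PARSE:P3(v=1,ok=F), VALIDATE:P2(v=1,ok=F), TRANSFORM:P1(v=0,ok=F), EMIT:-] out:-; in:P3
Tick 4: [PARSE:P4(v=4,ok=F), VALIDATE:P3(v=1,ok=F), TRANSFORM:P2(v=0,ok=F), EMIT:P1(v=0,ok=F)] out:-; in:P4
Tick 5: [PARSE:-, VALIDATE:P4(v=4,ok=T), TRANSFORM:P3(v=0,ok=F), EMIT:P2(v=0,ok=F)] out:P1(v=0); in:-
Tick 6: [PARSE:-, VALIDATE:-, TRANSFORM:P4(v=16,ok=T), EMIT:P3(v=0,ok=F)] out:P2(v=0); in:-
Tick 7: [PARSE:-, VALIDATE:-, TRANSFORM:-, EMIT:P4(v=16,ok=T)] out:P3(v=0); in:-
Tick 8: [PARSE:-, VALIDATE:-, TRANSFORM:-, EMIT:-] out:P4(v=16); in:-
P4: arrives tick 4, valid=True (id=4, id%4=0), emit tick 8, final value 16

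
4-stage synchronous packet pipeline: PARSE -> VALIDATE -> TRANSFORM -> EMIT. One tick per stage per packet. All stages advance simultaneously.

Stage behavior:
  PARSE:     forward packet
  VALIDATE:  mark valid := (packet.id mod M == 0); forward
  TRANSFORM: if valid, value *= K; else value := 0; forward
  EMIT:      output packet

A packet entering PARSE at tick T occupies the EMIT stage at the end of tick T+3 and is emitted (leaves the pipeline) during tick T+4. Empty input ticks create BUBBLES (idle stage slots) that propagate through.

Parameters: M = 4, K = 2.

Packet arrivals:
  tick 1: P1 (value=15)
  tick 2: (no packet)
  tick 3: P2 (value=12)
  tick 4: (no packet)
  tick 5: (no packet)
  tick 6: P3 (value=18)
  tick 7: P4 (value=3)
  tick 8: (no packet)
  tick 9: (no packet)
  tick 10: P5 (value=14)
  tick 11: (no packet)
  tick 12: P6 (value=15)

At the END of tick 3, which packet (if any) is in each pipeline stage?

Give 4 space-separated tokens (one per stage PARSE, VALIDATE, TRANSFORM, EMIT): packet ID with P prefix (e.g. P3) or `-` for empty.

Tick 1: [PARSE:P1(v=15,ok=F), VALIDATE:-, TRANSFORM:-, EMIT:-] out:-; in:P1
Tick 2: [PARSE:-, VALIDATE:P1(v=15,ok=F), TRANSFORM:-, EMIT:-] out:-; in:-
Tick 3: [PARSE:P2(v=12,ok=F), VALIDATE:-, TRANSFORM:P1(v=0,ok=F), EMIT:-] out:-; in:P2
At end of tick 3: ['P2', '-', 'P1', '-']

Answer: P2 - P1 -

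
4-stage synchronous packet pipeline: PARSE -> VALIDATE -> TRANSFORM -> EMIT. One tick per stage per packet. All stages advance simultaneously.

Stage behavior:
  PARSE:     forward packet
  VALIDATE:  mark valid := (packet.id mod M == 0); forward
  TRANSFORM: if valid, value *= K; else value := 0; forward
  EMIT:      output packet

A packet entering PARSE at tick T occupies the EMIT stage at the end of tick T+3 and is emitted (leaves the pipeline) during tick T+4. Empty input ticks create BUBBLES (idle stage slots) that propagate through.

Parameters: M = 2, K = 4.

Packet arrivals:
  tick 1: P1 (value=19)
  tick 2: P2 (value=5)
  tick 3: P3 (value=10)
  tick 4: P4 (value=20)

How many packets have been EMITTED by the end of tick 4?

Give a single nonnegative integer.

Answer: 0

Derivation:
Tick 1: [PARSE:P1(v=19,ok=F), VALIDATE:-, TRANSFORM:-, EMIT:-] out:-; in:P1
Tick 2: [PARSE:P2(v=5,ok=F), VALIDATE:P1(v=19,ok=F), TRANSFORM:-, EMIT:-] out:-; in:P2
Tick 3: [PARSE:P3(v=10,ok=F), VALIDATE:P2(v=5,ok=T), TRANSFORM:P1(v=0,ok=F), EMIT:-] out:-; in:P3
Tick 4: [PARSE:P4(v=20,ok=F), VALIDATE:P3(v=10,ok=F), TRANSFORM:P2(v=20,ok=T), EMIT:P1(v=0,ok=F)] out:-; in:P4
Emitted by tick 4: []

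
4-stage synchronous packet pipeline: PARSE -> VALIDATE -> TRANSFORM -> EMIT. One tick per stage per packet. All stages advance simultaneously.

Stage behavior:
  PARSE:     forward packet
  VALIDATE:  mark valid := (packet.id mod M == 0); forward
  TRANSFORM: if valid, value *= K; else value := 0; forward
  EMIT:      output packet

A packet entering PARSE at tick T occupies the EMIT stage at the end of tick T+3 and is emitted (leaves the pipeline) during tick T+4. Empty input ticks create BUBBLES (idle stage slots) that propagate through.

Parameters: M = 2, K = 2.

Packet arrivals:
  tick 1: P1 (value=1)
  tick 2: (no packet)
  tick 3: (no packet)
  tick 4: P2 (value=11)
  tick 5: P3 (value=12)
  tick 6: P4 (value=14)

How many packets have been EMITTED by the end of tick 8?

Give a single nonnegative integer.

Answer: 2

Derivation:
Tick 1: [PARSE:P1(v=1,ok=F), VALIDATE:-, TRANSFORM:-, EMIT:-] out:-; in:P1
Tick 2: [PARSE:-, VALIDATE:P1(v=1,ok=F), TRANSFORM:-, EMIT:-] out:-; in:-
Tick 3: [PARSE:-, VALIDATE:-, TRANSFORM:P1(v=0,ok=F), EMIT:-] out:-; in:-
Tick 4: [PARSE:P2(v=11,ok=F), VALIDATE:-, TRANSFORM:-, EMIT:P1(v=0,ok=F)] out:-; in:P2
Tick 5: [PARSE:P3(v=12,ok=F), VALIDATE:P2(v=11,ok=T), TRANSFORM:-, EMIT:-] out:P1(v=0); in:P3
Tick 6: [PARSE:P4(v=14,ok=F), VALIDATE:P3(v=12,ok=F), TRANSFORM:P2(v=22,ok=T), EMIT:-] out:-; in:P4
Tick 7: [PARSE:-, VALIDATE:P4(v=14,ok=T), TRANSFORM:P3(v=0,ok=F), EMIT:P2(v=22,ok=T)] out:-; in:-
Tick 8: [PARSE:-, VALIDATE:-, TRANSFORM:P4(v=28,ok=T), EMIT:P3(v=0,ok=F)] out:P2(v=22); in:-
Emitted by tick 8: ['P1', 'P2']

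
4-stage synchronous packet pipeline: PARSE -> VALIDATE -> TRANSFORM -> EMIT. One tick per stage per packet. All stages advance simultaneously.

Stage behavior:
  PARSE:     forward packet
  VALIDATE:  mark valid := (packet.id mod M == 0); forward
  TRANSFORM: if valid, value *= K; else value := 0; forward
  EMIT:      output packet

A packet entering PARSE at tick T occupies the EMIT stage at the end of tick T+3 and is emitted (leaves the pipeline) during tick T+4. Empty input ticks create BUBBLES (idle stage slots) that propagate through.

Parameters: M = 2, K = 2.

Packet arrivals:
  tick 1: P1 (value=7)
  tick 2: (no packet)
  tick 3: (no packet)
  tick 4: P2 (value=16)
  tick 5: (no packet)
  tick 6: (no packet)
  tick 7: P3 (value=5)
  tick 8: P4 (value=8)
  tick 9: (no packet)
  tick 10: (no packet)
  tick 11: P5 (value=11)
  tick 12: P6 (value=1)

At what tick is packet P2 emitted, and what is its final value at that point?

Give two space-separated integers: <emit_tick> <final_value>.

Tick 1: [PARSE:P1(v=7,ok=F), VALIDATE:-, TRANSFORM:-, EMIT:-] out:-; in:P1
Tick 2: [PARSE:-, VALIDATE:P1(v=7,ok=F), TRANSFORM:-, EMIT:-] out:-; in:-
Tick 3: [PARSE:-, VALIDATE:-, TRANSFORM:P1(v=0,ok=F), EMIT:-] out:-; in:-
Tick 4: [PARSE:P2(v=16,ok=F), VALIDATE:-, TRANSFORM:-, EMIT:P1(v=0,ok=F)] out:-; in:P2
Tick 5: [PARSE:-, VALIDATE:P2(v=16,ok=T), TRANSFORM:-, EMIT:-] out:P1(v=0); in:-
Tick 6: [PARSE:-, VALIDATE:-, TRANSFORM:P2(v=32,ok=T), EMIT:-] out:-; in:-
Tick 7: [PARSE:P3(v=5,ok=F), VALIDATE:-, TRANSFORM:-, EMIT:P2(v=32,ok=T)] out:-; in:P3
Tick 8: [PARSE:P4(v=8,ok=F), VALIDATE:P3(v=5,ok=F), TRANSFORM:-, EMIT:-] out:P2(v=32); in:P4
Tick 9: [PARSE:-, VALIDATE:P4(v=8,ok=T), TRANSFORM:P3(v=0,ok=F), EMIT:-] out:-; in:-
Tick 10: [PARSE:-, VALIDATE:-, TRANSFORM:P4(v=16,ok=T), EMIT:P3(v=0,ok=F)] out:-; in:-
Tick 11: [PARSE:P5(v=11,ok=F), VALIDATE:-, TRANSFORM:-, EMIT:P4(v=16,ok=T)] out:P3(v=0); in:P5
Tick 12: [PARSE:P6(v=1,ok=F), VALIDATE:P5(v=11,ok=F), TRANSFORM:-, EMIT:-] out:P4(v=16); in:P6
Tick 13: [PARSE:-, VALIDATE:P6(v=1,ok=T), TRANSFORM:P5(v=0,ok=F), EMIT:-] out:-; in:-
Tick 14: [PARSE:-, VALIDATE:-, TRANSFORM:P6(v=2,ok=T), EMIT:P5(v=0,ok=F)] out:-; in:-
Tick 15: [PARSE:-, VALIDATE:-, TRANSFORM:-, EMIT:P6(v=2,ok=T)] out:P5(v=0); in:-
Tick 16: [PARSE:-, VALIDATE:-, TRANSFORM:-, EMIT:-] out:P6(v=2); in:-
P2: arrives tick 4, valid=True (id=2, id%2=0), emit tick 8, final value 32

Answer: 8 32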